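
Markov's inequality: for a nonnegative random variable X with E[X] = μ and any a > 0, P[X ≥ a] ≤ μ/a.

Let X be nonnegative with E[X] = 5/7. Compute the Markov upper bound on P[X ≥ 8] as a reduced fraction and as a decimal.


μ = E[X] = 5/7, a = 8.
Markov: P[X ≥ 8] ≤ μ/a = (5/7)/8 = 5/56.
Numerically: ≈ 0.089286.
(Since a = 8 > μ = 0.714286, the bound 5/56 is < 1 and informative.)

P[X ≥ 8] ≤ 5/56 ≈ 0.089286.


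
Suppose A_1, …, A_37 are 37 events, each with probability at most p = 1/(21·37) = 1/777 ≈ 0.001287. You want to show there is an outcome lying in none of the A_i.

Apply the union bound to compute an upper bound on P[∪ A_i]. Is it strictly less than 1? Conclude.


Union bound: P[∪_{i=1}^{37} A_i] ≤ Σ_i P[A_i] ≤ 37·p = 37·(1/777) = 1/21.
Numerically: 1/21 ≈ 0.047619.
Is 1/21 < 1? YES.
Since P[∪ A_i] ≤ 1/21 < 1, the complement has P[∩ A_i^c] ≥ 1 − 1/21 = 20/21 > 0, so some outcome avoids every A_i.

37·p = 1/21 ≈ 0.047619; existence CERTIFIED by the union bound.


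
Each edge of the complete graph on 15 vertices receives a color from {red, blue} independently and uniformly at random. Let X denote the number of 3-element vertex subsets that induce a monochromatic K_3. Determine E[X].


Let X = Σ_S X_S over the C(15, 3) = 455 subsets S of size 3, where X_S = 1 if the K_3 on S is monochromatic.
For a fixed S, the K_3 on S has C(3, 2) = 3 edges. P[all 3 edges red] = (1/2)^3, and likewise for blue, so P[monochromatic] = 2·(1/2)^3 = 2^{1 − 3} = 1/4.
Summing: E[X] = C(15, 3) · 2^{1 − 3} = 455 · 1/4 = 455/4.
Numerically: E[X] ≈ 113.75000.

E[X] = C(15,3)·2^(1−C(3,2)) = 455/4 ≈ 113.75000.


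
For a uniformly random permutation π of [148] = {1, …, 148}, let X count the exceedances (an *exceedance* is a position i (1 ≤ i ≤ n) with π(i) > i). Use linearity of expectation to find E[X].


Write X = Σ_{i=1}^{148} X_i, where X_i = 1_{π(i) > i}.
For each fixed i, π(i) is uniform over {1, …, 148} (marginal of a uniform permutation), so P[π(i) > i] = (n − i)/n. Summing: Σ_{i=1}^{148} (n − i)/n = (0 + 1 + … + 147)/148 = 148(148 − 1)/(2·148) = (148 − 1)/2.
Hence E[X] = Σ_{i=1}^{148} (148 − i)/148 = 147/2 ≈ 73.50000.

E[X] = 147/2 = 73.50000.


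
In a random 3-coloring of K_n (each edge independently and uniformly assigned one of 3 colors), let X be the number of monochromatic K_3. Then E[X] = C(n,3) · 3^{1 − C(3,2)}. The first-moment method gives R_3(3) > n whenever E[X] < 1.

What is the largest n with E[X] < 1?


We need C(n, 3) · 3^{1 − 3} < 1, i.e. C(n, 3) < 3^{3 − 1} = 9.
Check values of n near the boundary:
  n = 3: C(3, 3) = 1; 1 < 9? YES
  n = 4: C(4, 3) = 4; 4 < 9? YES
  n = 5: C(5, 3) = 10; 10 < 9? NO
  n = 6: C(6, 3) = 20; 20 < 9? NO
The largest n with C(n, 3) < 9 is n = 4 (where E[X] = 4/9 ≈ 0.444444). Hence R_3(3) > 4, i.e. R_3(3) ≥ 5.

Largest n = 4; hence R_3(3) > 4.


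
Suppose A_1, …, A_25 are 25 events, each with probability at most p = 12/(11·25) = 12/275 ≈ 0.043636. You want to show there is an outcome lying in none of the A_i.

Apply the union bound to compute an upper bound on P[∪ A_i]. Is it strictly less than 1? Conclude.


Union bound: P[∪_{i=1}^{25} A_i] ≤ Σ_i P[A_i] ≤ 25·p = 25·(12/275) = 12/11.
Numerically: 12/11 ≈ 1.090909.
Is 12/11 < 1? NO.
Since the bound 12/11 is ≥ 1, the union bound is uninformative here; it does NOT by itself certify existence.

25·p = 12/11 ≈ 1.090909; existence NOT certified by the union bound.


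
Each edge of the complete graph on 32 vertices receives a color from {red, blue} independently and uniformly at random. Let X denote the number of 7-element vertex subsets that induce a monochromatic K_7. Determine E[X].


Let X = Σ_S X_S over the C(32, 7) = 3365856 subsets S of size 7, where X_S = 1 if the K_7 on S is monochromatic.
For a fixed S, the K_7 on S has C(7, 2) = 21 edges. P[all 21 edges red] = (1/2)^21, and likewise for blue, so P[monochromatic] = 2·(1/2)^21 = 2^{1 − 21} = 1/1048576.
By linearity: E[X] = C(32, 7) · 2^{1 − 21} = 3365856 · 1/1048576 = 105183/32768.
Numerically: E[X] ≈ 3.209930.

E[X] = C(32,7)·2^(1−C(7,2)) = 105183/32768 ≈ 3.209930.


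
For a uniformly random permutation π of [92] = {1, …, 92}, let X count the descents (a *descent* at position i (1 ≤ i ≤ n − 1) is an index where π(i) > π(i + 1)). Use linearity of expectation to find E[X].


Write X = Σ X_I over i = 1, …, 91, with X_I the indicator of one descent.
There are 91 indicators.
For each fixed i, the pair (π(i), π(i+1)) is a uniformly random ordered pair of distinct values from {1, …, 92}; by symmetry P[π(i) > π(i+1)] = 1/2.
By linearity: E[X] = 91 · (1/2) = (92 − 1) · (1/2) = 91/2 ≈ 45.500000.

E[X] = 91/2 = 45.500000.


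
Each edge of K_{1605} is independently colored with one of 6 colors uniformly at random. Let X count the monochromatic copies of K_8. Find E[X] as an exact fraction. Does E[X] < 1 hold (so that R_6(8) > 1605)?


E[X] = C(1605, 8) · 6^{1 − 28} = 1073226690197348380200 · 6^{−27} = 1073226690197348380200/1023490369077469249536.
As a reduced fraction: E[X] = 14905926252740949725/14215144014964850688 ≈ 1.049.
Is E[X] < 1? NO.
Since E[X] ≥ 1, the first-moment bound is inconclusive at n = 1605; it does NOT by itself certify R_6(8) > 1605.

E[X] = 14905926252740949725/14215144014964850688 ≈ 1.049; E[X] ≥ 1; first-moment method inconclusive here.


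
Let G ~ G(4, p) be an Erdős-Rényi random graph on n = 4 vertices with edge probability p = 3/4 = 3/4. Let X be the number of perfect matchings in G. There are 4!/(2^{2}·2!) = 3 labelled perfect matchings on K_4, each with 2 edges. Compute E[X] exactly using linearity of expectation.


K_4 has 4!/(2^{2}·2!) = 3 labelled perfect matchings.
For each such perfect matching H, let X_H = 1 if all 2 edges of H are present in G. Then P[X_H = 1] = p^{2} = (3/4)^{2} = 9/16.
By linearity: E[X] = Σ_H E[X_H] = 3 · p^{2} = 3 · 9/16 = 27/16.
Numerically: E[X] ≈ 1.688.

E[X] = 3 · (3/4)^{2} = 27/16 ≈ 1.688.


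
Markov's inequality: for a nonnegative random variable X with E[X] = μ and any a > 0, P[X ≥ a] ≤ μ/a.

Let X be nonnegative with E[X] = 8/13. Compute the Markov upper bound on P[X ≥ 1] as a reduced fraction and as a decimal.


μ = E[X] = 8/13, a = 1.
Markov: P[X ≥ 1] ≤ μ/a = (8/13)/1 = 8/13.
Numerically: ≈ 0.61538.
(Since a = 1 > μ = 0.61538, the bound 8/13 is < 1 and informative.)

P[X ≥ 1] ≤ 8/13 ≈ 0.61538.


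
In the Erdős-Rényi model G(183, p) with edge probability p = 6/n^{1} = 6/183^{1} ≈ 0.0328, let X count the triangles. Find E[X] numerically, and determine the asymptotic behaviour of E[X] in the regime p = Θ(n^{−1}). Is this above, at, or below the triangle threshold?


Number of potential triangles: C(183, 3) = 1004731.
Each occurs with probability p³ ≈ (0.0328)³ ≈ 3.52452e-05.
By linearity: E[X] = C(183, 3)·p³ ≈ 1004731 · 3.52452e-05 ≈ 35.412.
Here α = 1, so p = 6/n is exactly at the triangle threshold p ~ 1/n. Asymptotically E[X] → c³/6 = 6³/6 = 36 ≈ 36.000, a bounded constant. In this regime the triangle count is asymptotically Poisson(c³/6).

E[X] ≈ 35.412; in regime p = Θ(1/n^{1}) E[X] stays bounded (at the triangle threshold p ~ 1/n).


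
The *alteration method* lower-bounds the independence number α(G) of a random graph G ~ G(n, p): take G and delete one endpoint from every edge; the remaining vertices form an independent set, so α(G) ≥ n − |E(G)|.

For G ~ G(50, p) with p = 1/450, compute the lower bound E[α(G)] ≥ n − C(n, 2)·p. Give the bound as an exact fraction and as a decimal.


E[|E(G)|] = C(50, 2)·p = 1225 · (1/450) = 49/18.
E[α(G)] ≥ n − E[|E(G)|] = 50 − 49/18 = 851/18.
Numerically: ≈ 47.27778.
(This is only a lower bound; the true E[α(G)] may be larger.)

E[α(G)] ≥ 851/18 ≈ 47.27778.


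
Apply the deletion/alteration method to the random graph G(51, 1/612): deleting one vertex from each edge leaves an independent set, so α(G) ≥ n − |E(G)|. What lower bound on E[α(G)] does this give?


E[|E(G)|] = C(51, 2)·p = 1275 · (1/612) = 25/12.
E[α(G)] ≥ n − E[|E(G)|] = 51 − 25/12 = 587/12.
Numerically: ≈ 48.916667.
(This is only a lower bound; the true E[α(G)] may be larger.)

E[α(G)] ≥ 587/12 ≈ 48.916667.


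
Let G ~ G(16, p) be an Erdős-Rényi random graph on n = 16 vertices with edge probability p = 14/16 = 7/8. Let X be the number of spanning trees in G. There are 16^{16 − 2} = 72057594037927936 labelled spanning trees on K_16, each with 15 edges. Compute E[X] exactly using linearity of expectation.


K_16 has 16^{16 − 2} = 72057594037927936 labelled spanning trees.
For each such spanning tree H, let X_H = 1 if all 15 edges of H are present in G. Then P[X_H = 1] = p^{15} = (7/8)^{15} = 4747561509943/35184372088832.
By linearity of expectation: E[X] = Σ_H E[X_H] = 72057594037927936 · p^{15} = 72057594037927936 · 4747561509943/35184372088832 = 9723005972363264.
Numerically: E[X] ≈ 9.723e+15.

E[X] = 72057594037927936 · (7/8)^{15} = 9723005972363264 ≈ 9.723e+15.


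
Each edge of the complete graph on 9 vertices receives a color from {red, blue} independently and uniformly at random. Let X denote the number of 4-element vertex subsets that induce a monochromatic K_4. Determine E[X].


Let X = Σ_S X_S over the C(9, 4) = 126 subsets S of size 4, where X_S = 1 if the K_4 on S is monochromatic.
For a fixed S, the K_4 on S has C(4, 2) = 6 edges. P[all 6 edges red] = (1/2)^6, and likewise for blue, so P[monochromatic] = 2·(1/2)^6 = 2^{1 − 6} = 1/32.
Summing: E[X] = C(9, 4) · 2^{1 − 6} = 126 · 1/32 = 63/16.
Numerically: E[X] ≈ 3.9375.

E[X] = C(9,4)·2^(1−C(4,2)) = 63/16 ≈ 3.9375.


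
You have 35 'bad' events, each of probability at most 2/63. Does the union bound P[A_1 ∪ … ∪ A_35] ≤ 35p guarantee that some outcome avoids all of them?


Union bound: P[∪_{i=1}^{35} A_i] ≤ Σ_i P[A_i] ≤ 35·p = 35·(2/63) = 10/9.
Numerically: 10/9 ≈ 1.11111.
Is 10/9 < 1? NO.
Since the bound 10/9 is ≥ 1, the union bound is uninformative here; it does NOT by itself certify existence.

35·p = 10/9 ≈ 1.11111; existence NOT certified by the union bound.


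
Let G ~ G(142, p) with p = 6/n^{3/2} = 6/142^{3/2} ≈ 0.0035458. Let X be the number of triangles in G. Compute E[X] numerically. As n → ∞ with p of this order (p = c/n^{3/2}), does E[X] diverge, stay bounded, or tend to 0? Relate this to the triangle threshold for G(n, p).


Number of potential triangles: C(142, 3) = 467180.
Each occurs with probability p³ ≈ (0.0035458)³ ≈ 4.4581657e-08.
By linearity: E[X] = C(142, 3)·p³ ≈ 467180 · 4.4581657e-08 ≈ 0.02083.
Since α = 3/2 > 1, p = c/n^{3/2} = o(1/n) is below the triangle threshold p ~ 1/n. Asymptotically E[X] ~ (c³/6)·n^{3(1−α)} = (6³/6)·n^{-1.5} → 0, so by Markov's inequality G has no triangles w.h.p.

E[X] ≈ 0.02083; in regime p = Θ(1/n^{3/2}) E[X] tends to 0 (below the triangle threshold p ~ 1/n).


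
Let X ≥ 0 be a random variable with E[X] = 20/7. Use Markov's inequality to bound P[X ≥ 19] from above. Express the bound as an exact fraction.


μ = E[X] = 20/7, a = 19.
Markov: P[X ≥ 19] ≤ μ/a = (20/7)/19 = 20/133.
Numerically: ≈ 0.15038.
(Since a = 19 > μ = 2.85714, the bound 20/133 is < 1 and informative.)

P[X ≥ 19] ≤ 20/133 ≈ 0.15038.


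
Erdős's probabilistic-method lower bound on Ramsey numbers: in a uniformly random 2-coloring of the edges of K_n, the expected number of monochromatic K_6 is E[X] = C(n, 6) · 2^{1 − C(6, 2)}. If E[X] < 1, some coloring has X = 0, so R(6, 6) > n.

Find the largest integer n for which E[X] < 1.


We need C(n, 6) · 2^{1 − 15} < 1, i.e. C(n, 6) < 2^{15 − 1} = 16384.
Check values of n near the boundary:
  n = 16: C(16, 6) = 8008; 8008 < 16384? YES
  n = 17: C(17, 6) = 12376; 12376 < 16384? YES
  n = 18: C(18, 6) = 18564; 18564 < 16384? NO
  n = 19: C(19, 6) = 27132; 27132 < 16384? NO
  n = 20: C(20, 6) = 38760; 38760 < 16384? NO
The largest n with C(n, 6) < 16384 is n = 17 (where E[X] = 1547/2048 ≈ 0.7554). Hence R(6, 6) > 17, i.e. R(6, 6) ≥ 18.

Largest n = 17; hence R(6, 6) > 17.


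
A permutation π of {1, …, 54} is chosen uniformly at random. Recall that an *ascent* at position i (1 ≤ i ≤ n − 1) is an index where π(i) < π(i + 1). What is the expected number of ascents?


Write X = Σ X_I over i = 1, …, 53, with X_I the indicator of one ascent.
There are 53 indicators.
For each fixed i, the pair (π(i), π(i+1)) is a uniformly random ordered pair of distinct values from {1, …, 54}; by symmetry P[π(i) < π(i+1)] = 1/2.
By linearity: E[X] = 53 · (1/2) = (54 − 1) · (1/2) = 53/2 ≈ 26.500.

E[X] = 53/2 = 26.500.


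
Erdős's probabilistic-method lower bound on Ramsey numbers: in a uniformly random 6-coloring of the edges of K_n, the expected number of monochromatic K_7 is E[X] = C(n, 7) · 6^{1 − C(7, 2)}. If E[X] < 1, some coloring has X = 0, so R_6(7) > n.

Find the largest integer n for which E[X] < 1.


We need C(n, 7) · 6^{1 − 21} < 1, i.e. C(n, 7) < 6^{21 − 1} = 3656158440062976.
Check values of n near the boundary:
  n = 562: C(562, 7) = 3384017972944752; 3384017972944752 < 3656158440062976? YES
  n = 563: C(563, 7) = 3426622515769596; 3426622515769596 < 3656158440062976? YES
  n = 564: C(564, 7) = 3469685994423792; 3469685994423792 < 3656158440062976? YES
  n = 565: C(565, 7) = 3513212521235560; 3513212521235560 < 3656158440062976? YES
  n = 566: C(566, 7) = 3557206237959440; 3557206237959440 < 3656158440062976? YES
  n = 567: C(567, 7) = 3601671315933933; 3601671315933933 < 3656158440062976? YES
  n = 568: C(568, 7) = 3646611956239704; 3646611956239704 < 3656158440062976? YES
  n = 569: C(569, 7) = 3692032389858348; 3692032389858348 < 3656158440062976? NO
The largest n with C(n, 7) < 3656158440062976 is n = 568 (where E[X] = 16882462760369/16926659444736 ≈ 0.9974). Hence R_6(7) > 568, i.e. R_6(7) ≥ 569.

Largest n = 568; hence R_6(7) > 568.


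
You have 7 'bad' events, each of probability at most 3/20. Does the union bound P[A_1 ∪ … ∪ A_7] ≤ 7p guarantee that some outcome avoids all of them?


Union bound: P[∪_{i=1}^{7} A_i] ≤ Σ_i P[A_i] ≤ 7·p = 7·(3/20) = 21/20.
Numerically: 21/20 ≈ 1.05000.
Is 21/20 < 1? NO.
Since the bound 21/20 is ≥ 1, the union bound is uninformative here; it does NOT by itself certify existence.

7·p = 21/20 ≈ 1.05000; existence NOT certified by the union bound.


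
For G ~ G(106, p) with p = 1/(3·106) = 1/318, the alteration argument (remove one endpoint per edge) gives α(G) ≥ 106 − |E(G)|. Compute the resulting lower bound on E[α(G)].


E[|E(G)|] = C(106, 2)·p = 5565 · (1/318) = 35/2.
E[α(G)] ≥ n − E[|E(G)|] = 106 − 35/2 = 177/2.
Numerically: ≈ 88.50000.
(This is only a lower bound; the true E[α(G)] may be larger.)

E[α(G)] ≥ 177/2 ≈ 88.50000.


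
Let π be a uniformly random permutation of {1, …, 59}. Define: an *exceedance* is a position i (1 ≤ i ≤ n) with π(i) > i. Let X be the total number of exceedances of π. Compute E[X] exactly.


Write X = Σ_{i=1}^{59} X_i, where X_i = 1_{π(i) > i}.
For each fixed i, π(i) is uniform over {1, …, 59} (marginal of a uniform permutation), so P[π(i) > i] = (n − i)/n. Summing: Σ_{i=1}^{59} (n − i)/n = (0 + 1 + … + 58)/59 = 59(59 − 1)/(2·59) = (59 − 1)/2.
Hence E[X] = Σ_{i=1}^{59} (59 − i)/59 = 29 ≈ 29.0000.

E[X] = 29 = 29.0000.


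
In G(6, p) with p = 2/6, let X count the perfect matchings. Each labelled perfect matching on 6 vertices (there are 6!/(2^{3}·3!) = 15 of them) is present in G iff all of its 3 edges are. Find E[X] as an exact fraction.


K_6 has 6!/(2^{3}·3!) = 15 labelled perfect matchings.
For each such perfect matching H, let X_H = 1 if all 3 edges of H are present in G. Then P[X_H = 1] = p^{3} = (1/3)^{3} = 1/27.
Summing the indicators: E[X] = Σ_H E[X_H] = 15 · p^{3} = 15 · 1/27 = 5/9.
Numerically: E[X] ≈ 0.55556.

E[X] = 15 · (1/3)^{3} = 5/9 ≈ 0.55556.


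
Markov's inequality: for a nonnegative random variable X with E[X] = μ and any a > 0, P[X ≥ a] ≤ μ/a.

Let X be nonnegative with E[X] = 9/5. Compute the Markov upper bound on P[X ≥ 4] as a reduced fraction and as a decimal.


μ = E[X] = 9/5, a = 4.
Markov: P[X ≥ 4] ≤ μ/a = (9/5)/4 = 9/20.
Numerically: ≈ 0.450000.
(Since a = 4 > μ = 1.800000, the bound 9/20 is < 1 and informative.)

P[X ≥ 4] ≤ 9/20 ≈ 0.450000.


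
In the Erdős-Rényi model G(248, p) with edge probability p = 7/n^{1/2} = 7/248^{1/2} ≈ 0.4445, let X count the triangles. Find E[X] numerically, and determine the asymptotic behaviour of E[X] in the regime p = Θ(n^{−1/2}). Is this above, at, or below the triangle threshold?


Number of potential triangles: C(248, 3) = 2511496.
Each occurs with probability p³ ≈ (0.4445)³ ≈ 8.782468e-02.
By linearity: E[X] = C(248, 3)·p³ ≈ 2511496 · 8.782468e-02 ≈ 220571.3441.
Since α = 1/2 < 1, p = c/n^{1/2} ≫ 1/n is above the triangle threshold p ~ 1/n. Asymptotically E[X] ~ (c³/6)·n^{3(1−α)} = (7³/6)·n^{1.5} → ∞; triangles are abundant w.h.p.

E[X] ≈ 220571.3441; in regime p = Θ(1/n^{1/2}) E[X] diverges (above the triangle threshold p ~ 1/n).


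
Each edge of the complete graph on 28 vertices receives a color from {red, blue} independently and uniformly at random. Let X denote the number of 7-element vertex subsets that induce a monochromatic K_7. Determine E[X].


Let X = Σ_S X_S over the C(28, 7) = 1184040 subsets S of size 7, where X_S = 1 if the K_7 on S is monochromatic.
For a fixed S, the K_7 on S has C(7, 2) = 21 edges. P[all 21 edges red] = (1/2)^21, and likewise for blue, so P[monochromatic] = 2·(1/2)^21 = 2^{1 − 21} = 1/1048576.
Summing: E[X] = C(28, 7) · 2^{1 − 21} = 1184040 · 1/1048576 = 148005/131072.
Numerically: E[X] ≈ 1.129.

E[X] = C(28,7)·2^(1−C(7,2)) = 148005/131072 ≈ 1.129.


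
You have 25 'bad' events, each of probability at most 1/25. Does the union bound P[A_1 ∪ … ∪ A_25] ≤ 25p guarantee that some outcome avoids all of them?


Union bound: P[∪_{i=1}^{25} A_i] ≤ Σ_i P[A_i] ≤ 25·p = 25·(1/25) = 1.
Numerically: 1 ≈ 1.000000.
Is 1 < 1? NO.
Since the bound 1 is ≥ 1, the union bound is uninformative here; it does NOT by itself certify existence.

25·p = 1 ≈ 1.000000; existence NOT certified by the union bound.


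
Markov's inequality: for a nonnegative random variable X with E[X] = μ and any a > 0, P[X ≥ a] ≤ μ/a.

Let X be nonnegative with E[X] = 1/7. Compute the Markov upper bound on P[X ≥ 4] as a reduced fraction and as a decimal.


μ = E[X] = 1/7, a = 4.
Markov: P[X ≥ 4] ≤ μ/a = (1/7)/4 = 1/28.
Numerically: ≈ 0.0357.
(Since a = 4 > μ = 0.1429, the bound 1/28 is < 1 and informative.)

P[X ≥ 4] ≤ 1/28 ≈ 0.0357.


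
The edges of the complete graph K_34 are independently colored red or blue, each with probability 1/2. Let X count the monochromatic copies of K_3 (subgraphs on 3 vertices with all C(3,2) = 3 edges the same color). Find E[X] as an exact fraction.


Let X = Σ_S X_S over the C(34, 3) = 5984 subsets S of size 3, where X_S = 1 if the K_3 on S is monochromatic.
For a fixed S, the K_3 on S has C(3, 2) = 3 edges. P[all 3 edges red] = (1/2)^3, and likewise for blue, so P[monochromatic] = 2·(1/2)^3 = 2^{1 − 3} = 1/4.
By linearity of expectation: E[X] = C(34, 3) · 2^{1 − 3} = 5984 · 1/4 = 1496.
Numerically: E[X] ≈ 1496.000.

E[X] = C(34,3)·2^(1−C(3,2)) = 1496 ≈ 1496.000.


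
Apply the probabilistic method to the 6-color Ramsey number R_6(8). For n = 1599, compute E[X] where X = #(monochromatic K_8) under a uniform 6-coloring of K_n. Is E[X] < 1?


E[X] = C(1599, 8) · 6^{1 − 28} = 1041478627524184359081 · 6^{−27} = 1041478627524184359081/1023490369077469249536.
As a reduced fraction: E[X] = 38573282500895717003/37907050706572935168 ≈ 1.01758.
Is E[X] < 1? NO.
Since E[X] ≥ 1, the first-moment bound is inconclusive at n = 1599; it does NOT by itself certify R_6(8) > 1599.

E[X] = 38573282500895717003/37907050706572935168 ≈ 1.01758; E[X] ≥ 1; first-moment method inconclusive here.


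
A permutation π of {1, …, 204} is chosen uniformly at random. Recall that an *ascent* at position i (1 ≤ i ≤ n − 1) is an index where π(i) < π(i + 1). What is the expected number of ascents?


Write X = Σ X_I over i = 1, …, 203, with X_I the indicator of one ascent.
There are 203 indicators.
For each fixed i, the pair (π(i), π(i+1)) is a uniformly random ordered pair of distinct values from {1, …, 204}; by symmetry P[π(i) < π(i+1)] = 1/2.
By linearity: E[X] = 203 · (1/2) = (204 − 1) · (1/2) = 203/2 ≈ 101.500000.

E[X] = 203/2 = 101.500000.


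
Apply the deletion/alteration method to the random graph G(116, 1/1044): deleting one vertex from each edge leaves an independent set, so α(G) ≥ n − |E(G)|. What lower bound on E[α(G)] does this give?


E[|E(G)|] = C(116, 2)·p = 6670 · (1/1044) = 115/18.
E[α(G)] ≥ n − E[|E(G)|] = 116 − 115/18 = 1973/18.
Numerically: ≈ 109.611111.
(This is only a lower bound; the true E[α(G)] may be larger.)

E[α(G)] ≥ 1973/18 ≈ 109.611111.


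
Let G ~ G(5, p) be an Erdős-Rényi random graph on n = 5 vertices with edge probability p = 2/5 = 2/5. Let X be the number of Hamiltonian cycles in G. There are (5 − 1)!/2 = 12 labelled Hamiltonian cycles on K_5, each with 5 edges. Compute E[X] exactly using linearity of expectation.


K_5 has (5 − 1)!/2 = 12 labelled Hamiltonian cycles.
For each such Hamiltonian cycle H, let X_H = 1 if all 5 edges of H are present in G. Then P[X_H = 1] = p^{5} = (2/5)^{5} = 32/3125.
Summing the indicators: E[X] = Σ_H E[X_H] = 12 · p^{5} = 12 · 32/3125 = 384/3125.
Numerically: E[X] ≈ 0.1229.

E[X] = 12 · (2/5)^{5} = 384/3125 ≈ 0.1229.


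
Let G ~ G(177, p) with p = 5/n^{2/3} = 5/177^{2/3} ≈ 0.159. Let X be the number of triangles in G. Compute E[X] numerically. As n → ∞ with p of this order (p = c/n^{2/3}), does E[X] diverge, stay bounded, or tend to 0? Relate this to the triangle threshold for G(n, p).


Number of potential triangles: C(177, 3) = 908600.
Each occurs with probability p³ ≈ (0.159)³ ≈ 3.98991e-03.
By linearity: E[X] = C(177, 3)·p³ ≈ 908600 · 3.98991e-03 ≈ 3625.235.
Since α = 2/3 < 1, p = c/n^{2/3} ≫ 1/n is above the triangle threshold p ~ 1/n. Asymptotically E[X] ~ (c³/6)·n^{3(1−α)} = (5³/6)·n^{1} → ∞; triangles are abundant w.h.p.

E[X] ≈ 3625.235; in regime p = Θ(1/n^{2/3}) E[X] diverges (above the triangle threshold p ~ 1/n).


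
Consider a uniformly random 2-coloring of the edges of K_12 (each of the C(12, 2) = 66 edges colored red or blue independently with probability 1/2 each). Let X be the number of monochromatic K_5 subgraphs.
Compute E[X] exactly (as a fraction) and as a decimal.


Let X = Σ_S X_S over the C(12, 5) = 792 subsets S of size 5, where X_S = 1 if the K_5 on S is monochromatic.
For a fixed S, the K_5 on S has C(5, 2) = 10 edges. P[all 10 edges red] = (1/2)^10, and likewise for blue, so P[monochromatic] = 2·(1/2)^10 = 2^{1 − 10} = 1/512.
By linearity: E[X] = C(12, 5) · 2^{1 − 10} = 792 · 1/512 = 99/64.
Numerically: E[X] ≈ 1.547.

E[X] = C(12,5)·2^(1−C(5,2)) = 99/64 ≈ 1.547.


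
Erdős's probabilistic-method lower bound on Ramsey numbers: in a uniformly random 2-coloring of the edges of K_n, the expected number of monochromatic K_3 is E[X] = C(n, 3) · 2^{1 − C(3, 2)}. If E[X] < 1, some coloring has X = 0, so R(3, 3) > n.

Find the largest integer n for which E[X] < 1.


We need C(n, 3) · 2^{1 − 3} < 1, i.e. C(n, 3) < 2^{3 − 1} = 4.
Check values of n near the boundary:
  n = 3: C(3, 3) = 1; 1 < 4? YES
  n = 4: C(4, 3) = 4; 4 < 4? NO
  n = 5: C(5, 3) = 10; 10 < 4? NO
  n = 6: C(6, 3) = 20; 20 < 4? NO
The largest n with C(n, 3) < 4 is n = 3 (where E[X] = 1/4 ≈ 0.250). Hence R(3, 3) > 3, i.e. R(3, 3) ≥ 4.

Largest n = 3; hence R(3, 3) > 3.


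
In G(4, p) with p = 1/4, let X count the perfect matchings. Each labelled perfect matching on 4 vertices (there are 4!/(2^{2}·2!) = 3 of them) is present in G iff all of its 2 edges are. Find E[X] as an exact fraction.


K_4 has 4!/(2^{2}·2!) = 3 labelled perfect matchings.
For each such perfect matching H, let X_H = 1 if all 2 edges of H are present in G. Then P[X_H = 1] = p^{2} = (1/4)^{2} = 1/16.
By linearity of expectation: E[X] = Σ_H E[X_H] = 3 · p^{2} = 3 · 1/16 = 3/16.
Numerically: E[X] ≈ 0.1875.

E[X] = 3 · (1/4)^{2} = 3/16 ≈ 0.1875.


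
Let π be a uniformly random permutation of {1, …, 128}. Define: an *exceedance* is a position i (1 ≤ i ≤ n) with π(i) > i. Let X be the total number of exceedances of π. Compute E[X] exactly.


Write X = Σ_{i=1}^{128} X_i, where X_i = 1_{π(i) > i}.
For each fixed i, π(i) is uniform over {1, …, 128} (marginal of a uniform permutation), so P[π(i) > i] = (n − i)/n. Summing: Σ_{i=1}^{128} (n − i)/n = (0 + 1 + … + 127)/128 = 128(128 − 1)/(2·128) = (128 − 1)/2.
Hence E[X] = Σ_{i=1}^{128} (128 − i)/128 = 127/2 ≈ 63.500.

E[X] = 127/2 = 63.500.


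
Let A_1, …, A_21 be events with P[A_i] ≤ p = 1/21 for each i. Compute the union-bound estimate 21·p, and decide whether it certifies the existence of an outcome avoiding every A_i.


Union bound: P[∪_{i=1}^{21} A_i] ≤ Σ_i P[A_i] ≤ 21·p = 21·(1/21) = 1.
Numerically: 1 ≈ 1.0000.
Is 1 < 1? NO.
Since the bound 1 is ≥ 1, the union bound is uninformative here; it does NOT by itself certify existence.

21·p = 1 ≈ 1.0000; existence NOT certified by the union bound.


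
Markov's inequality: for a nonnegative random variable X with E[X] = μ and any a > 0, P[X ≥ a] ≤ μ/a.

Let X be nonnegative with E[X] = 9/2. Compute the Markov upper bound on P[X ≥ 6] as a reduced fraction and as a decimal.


μ = E[X] = 9/2, a = 6.
Markov: P[X ≥ 6] ≤ μ/a = (9/2)/6 = 3/4.
Numerically: ≈ 0.7500.
(Since a = 6 > μ = 4.5000, the bound 3/4 is < 1 and informative.)

P[X ≥ 6] ≤ 3/4 ≈ 0.7500.


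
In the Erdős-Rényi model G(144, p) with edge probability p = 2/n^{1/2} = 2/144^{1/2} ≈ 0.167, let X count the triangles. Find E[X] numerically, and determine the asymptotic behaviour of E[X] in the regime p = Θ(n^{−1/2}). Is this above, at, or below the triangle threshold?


Number of potential triangles: C(144, 3) = 487344.
Each occurs with probability p³ ≈ (0.167)³ ≈ 4.62963e-03.
By linearity: E[X] = C(144, 3)·p³ ≈ 487344 · 4.62963e-03 ≈ 2256.222.
Since α = 1/2 < 1, p = c/n^{1/2} ≫ 1/n is above the triangle threshold p ~ 1/n. Asymptotically E[X] ~ (c³/6)·n^{3(1−α)} = (2³/6)·n^{1.5} → ∞; triangles are abundant w.h.p.

E[X] ≈ 2256.222; in regime p = Θ(1/n^{1/2}) E[X] diverges (above the triangle threshold p ~ 1/n).


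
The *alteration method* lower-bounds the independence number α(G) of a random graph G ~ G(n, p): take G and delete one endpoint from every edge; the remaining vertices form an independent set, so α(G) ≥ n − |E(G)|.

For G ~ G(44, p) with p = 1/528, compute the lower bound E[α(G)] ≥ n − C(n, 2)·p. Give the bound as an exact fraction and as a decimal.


E[|E(G)|] = C(44, 2)·p = 946 · (1/528) = 43/24.
E[α(G)] ≥ n − E[|E(G)|] = 44 − 43/24 = 1013/24.
Numerically: ≈ 42.208.
(This is only a lower bound; the true E[α(G)] may be larger.)

E[α(G)] ≥ 1013/24 ≈ 42.208.


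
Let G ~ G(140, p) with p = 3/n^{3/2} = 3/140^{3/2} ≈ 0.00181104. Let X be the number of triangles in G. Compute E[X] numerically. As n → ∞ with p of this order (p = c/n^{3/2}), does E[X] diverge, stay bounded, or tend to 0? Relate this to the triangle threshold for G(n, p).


Number of potential triangles: C(140, 3) = 447580.
Each occurs with probability p³ ≈ (0.00181104)³ ≈ 5.94001585e-09.
By linearity: E[X] = C(140, 3)·p³ ≈ 447580 · 5.94001585e-09 ≈ 0.002659.
Since α = 3/2 > 1, p = c/n^{3/2} = o(1/n) is below the triangle threshold p ~ 1/n. Asymptotically E[X] ~ (c³/6)·n^{3(1−α)} = (3³/6)·n^{-1.5} → 0, so by Markov's inequality G has no triangles w.h.p.

E[X] ≈ 0.002659; in regime p = Θ(1/n^{3/2}) E[X] tends to 0 (below the triangle threshold p ~ 1/n).


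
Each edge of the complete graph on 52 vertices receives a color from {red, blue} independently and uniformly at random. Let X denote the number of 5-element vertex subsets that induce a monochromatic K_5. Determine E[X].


Let X = Σ_S X_S over the C(52, 5) = 2598960 subsets S of size 5, where X_S = 1 if the K_5 on S is monochromatic.
For a fixed S, the K_5 on S has C(5, 2) = 10 edges. P[all 10 edges red] = (1/2)^10, and likewise for blue, so P[monochromatic] = 2·(1/2)^10 = 2^{1 − 10} = 1/512.
Summing: E[X] = C(52, 5) · 2^{1 − 10} = 2598960 · 1/512 = 162435/32.
Numerically: E[X] ≈ 5076.0938.

E[X] = C(52,5)·2^(1−C(5,2)) = 162435/32 ≈ 5076.0938.


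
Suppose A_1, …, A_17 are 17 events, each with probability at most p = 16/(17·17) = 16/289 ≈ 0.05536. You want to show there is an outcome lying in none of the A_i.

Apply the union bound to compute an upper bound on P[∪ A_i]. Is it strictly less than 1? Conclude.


Union bound: P[∪_{i=1}^{17} A_i] ≤ Σ_i P[A_i] ≤ 17·p = 17·(16/289) = 16/17.
Numerically: 16/17 ≈ 0.94118.
Is 16/17 < 1? YES.
Since P[∪ A_i] ≤ 16/17 < 1, the complement has P[∩ A_i^c] ≥ 1 − 16/17 = 1/17 > 0, so some outcome avoids every A_i.

17·p = 16/17 ≈ 0.94118; existence CERTIFIED by the union bound.


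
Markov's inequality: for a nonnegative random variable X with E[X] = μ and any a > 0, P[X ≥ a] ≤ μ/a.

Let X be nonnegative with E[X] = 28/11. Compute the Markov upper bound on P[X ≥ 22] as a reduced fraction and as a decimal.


μ = E[X] = 28/11, a = 22.
Markov: P[X ≥ 22] ≤ μ/a = (28/11)/22 = 14/121.
Numerically: ≈ 0.116.
(Since a = 22 > μ = 2.545, the bound 14/121 is < 1 and informative.)

P[X ≥ 22] ≤ 14/121 ≈ 0.116.


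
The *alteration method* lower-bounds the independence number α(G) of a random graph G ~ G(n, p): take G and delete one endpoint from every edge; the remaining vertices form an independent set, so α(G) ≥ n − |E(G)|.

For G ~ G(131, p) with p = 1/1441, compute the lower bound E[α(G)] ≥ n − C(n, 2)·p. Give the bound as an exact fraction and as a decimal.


E[|E(G)|] = C(131, 2)·p = 8515 · (1/1441) = 65/11.
E[α(G)] ≥ n − E[|E(G)|] = 131 − 65/11 = 1376/11.
Numerically: ≈ 125.091.
(This is only a lower bound; the true E[α(G)] may be larger.)

E[α(G)] ≥ 1376/11 ≈ 125.091.


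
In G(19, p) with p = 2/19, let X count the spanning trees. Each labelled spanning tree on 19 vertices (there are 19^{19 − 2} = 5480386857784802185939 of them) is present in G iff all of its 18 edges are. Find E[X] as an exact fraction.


K_19 has 19^{19 − 2} = 5480386857784802185939 labelled spanning trees.
For each such spanning tree H, let X_H = 1 if all 18 edges of H are present in G. Then P[X_H = 1] = p^{18} = (2/19)^{18} = 262144/104127350297911241532841.
By linearity of expectation: E[X] = Σ_H E[X_H] = 5480386857784802185939 · p^{18} = 5480386857784802185939 · 262144/104127350297911241532841 = 262144/19.
Numerically: E[X] ≈ 1.38e+04.

E[X] = 5480386857784802185939 · (2/19)^{18} = 262144/19 ≈ 1.38e+04.


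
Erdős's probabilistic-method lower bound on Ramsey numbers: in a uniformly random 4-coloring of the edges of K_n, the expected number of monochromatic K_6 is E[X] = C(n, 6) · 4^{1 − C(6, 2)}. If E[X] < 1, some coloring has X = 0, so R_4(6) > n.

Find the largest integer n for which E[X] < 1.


We need C(n, 6) · 4^{1 − 15} < 1, i.e. C(n, 6) < 4^{15 − 1} = 268435456.
Check values of n near the boundary:
  n = 76: C(76, 6) = 218618940; 218618940 < 268435456? YES
  n = 77: C(77, 6) = 237093780; 237093780 < 268435456? YES
  n = 78: C(78, 6) = 256851595; 256851595 < 268435456? YES
  n = 79: C(79, 6) = 277962685; 277962685 < 268435456? NO
  n = 80: C(80, 6) = 300500200; 300500200 < 268435456? NO
The largest n with C(n, 6) < 268435456 is n = 78 (where E[X] = 256851595/268435456 ≈ 0.9568). Hence R_4(6) > 78, i.e. R_4(6) ≥ 79.

Largest n = 78; hence R_4(6) > 78.


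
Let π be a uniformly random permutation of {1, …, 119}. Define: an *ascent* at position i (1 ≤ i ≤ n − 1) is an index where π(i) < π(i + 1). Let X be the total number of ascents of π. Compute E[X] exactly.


Write X = Σ X_I over i = 1, …, 118, with X_I the indicator of one ascent.
There are 118 indicators.
For each fixed i, the pair (π(i), π(i+1)) is a uniformly random ordered pair of distinct values from {1, …, 119}; by symmetry P[π(i) < π(i+1)] = 1/2.
By linearity: E[X] = 118 · (1/2) = (119 − 1) · (1/2) = 59 ≈ 59.0000.

E[X] = 59 = 59.0000.


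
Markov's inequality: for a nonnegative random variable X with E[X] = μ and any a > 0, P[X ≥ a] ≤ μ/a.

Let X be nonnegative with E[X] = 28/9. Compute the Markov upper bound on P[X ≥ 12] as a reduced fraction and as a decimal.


μ = E[X] = 28/9, a = 12.
Markov: P[X ≥ 12] ≤ μ/a = (28/9)/12 = 7/27.
Numerically: ≈ 0.25926.
(Since a = 12 > μ = 3.11111, the bound 7/27 is < 1 and informative.)

P[X ≥ 12] ≤ 7/27 ≈ 0.25926.


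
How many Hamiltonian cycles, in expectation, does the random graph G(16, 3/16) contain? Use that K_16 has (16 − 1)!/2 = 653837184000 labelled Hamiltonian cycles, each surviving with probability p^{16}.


K_16 has (16 − 1)!/2 = 653837184000 labelled Hamiltonian cycles.
For each such Hamiltonian cycle H, let X_H = 1 if all 16 edges of H are present in G. Then P[X_H = 1] = p^{16} = (3/16)^{16} = 43046721/18446744073709551616.
By linearity of expectation: E[X] = Σ_H E[X_H] = 653837184000 · p^{16} = 653837184000 · 43046721/18446744073709551616 = 27485885585032875/18014398509481984.
Numerically: E[X] ≈ 1.52577.

E[X] = 653837184000 · (3/16)^{16} = 27485885585032875/18014398509481984 ≈ 1.52577.


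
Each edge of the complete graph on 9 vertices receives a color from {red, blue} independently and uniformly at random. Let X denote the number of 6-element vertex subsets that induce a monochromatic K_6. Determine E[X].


Let X = Σ_S X_S over the C(9, 6) = 84 subsets S of size 6, where X_S = 1 if the K_6 on S is monochromatic.
For a fixed S, the K_6 on S has C(6, 2) = 15 edges. P[all 15 edges red] = (1/2)^15, and likewise for blue, so P[monochromatic] = 2·(1/2)^15 = 2^{1 − 15} = 1/16384.
By linearity of expectation: E[X] = C(9, 6) · 2^{1 − 15} = 84 · 1/16384 = 21/4096.
Numerically: E[X] ≈ 0.005.

E[X] = C(9,6)·2^(1−C(6,2)) = 21/4096 ≈ 0.005.


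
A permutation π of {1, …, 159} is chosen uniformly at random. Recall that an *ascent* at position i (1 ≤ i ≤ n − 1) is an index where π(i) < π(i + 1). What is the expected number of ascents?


Write X = Σ X_I over i = 1, …, 158, with X_I the indicator of one ascent.
There are 158 indicators.
For each fixed i, the pair (π(i), π(i+1)) is a uniformly random ordered pair of distinct values from {1, …, 159}; by symmetry P[π(i) < π(i+1)] = 1/2.
By linearity: E[X] = 158 · (1/2) = (159 − 1) · (1/2) = 79 ≈ 79.000.

E[X] = 79 = 79.000.


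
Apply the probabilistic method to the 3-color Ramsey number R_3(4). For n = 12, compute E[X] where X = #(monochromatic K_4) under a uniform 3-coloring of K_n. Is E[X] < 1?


E[X] = C(12, 4) · 3^{1 − 6} = 495 · 3^{−5} = 495/243.
As a reduced fraction: E[X] = 55/27 ≈ 2.037037.
Is E[X] < 1? NO.
Since E[X] ≥ 1, the first-moment bound is inconclusive at n = 12; it does NOT by itself certify R_3(4) > 12.

E[X] = 55/27 ≈ 2.037037; E[X] ≥ 1; first-moment method inconclusive here.


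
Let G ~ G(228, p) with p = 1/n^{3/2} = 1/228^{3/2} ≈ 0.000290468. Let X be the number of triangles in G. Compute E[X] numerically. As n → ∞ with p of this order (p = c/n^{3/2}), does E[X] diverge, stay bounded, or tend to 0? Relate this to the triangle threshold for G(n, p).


Number of potential triangles: C(228, 3) = 1949476.
Each occurs with probability p³ ≈ (0.000290468)³ ≈ 2.45071714e-11.
By linearity: E[X] = C(228, 3)·p³ ≈ 1949476 · 2.45071714e-11 ≈ 0.000048.
Since α = 3/2 > 1, p = c/n^{3/2} = o(1/n) is below the triangle threshold p ~ 1/n. Asymptotically E[X] ~ (c³/6)·n^{3(1−α)} = (1³/6)·n^{-1.5} → 0, so by Markov's inequality G has no triangles w.h.p.

E[X] ≈ 0.000048; in regime p = Θ(1/n^{3/2}) E[X] tends to 0 (below the triangle threshold p ~ 1/n).


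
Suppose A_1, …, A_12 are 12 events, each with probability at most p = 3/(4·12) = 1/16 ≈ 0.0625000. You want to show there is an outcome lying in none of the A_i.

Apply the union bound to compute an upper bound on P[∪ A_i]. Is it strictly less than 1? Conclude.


Union bound: P[∪_{i=1}^{12} A_i] ≤ Σ_i P[A_i] ≤ 12·p = 12·(1/16) = 3/4.
Numerically: 3/4 ≈ 0.7500000.
Is 3/4 < 1? YES.
Since P[∪ A_i] ≤ 3/4 < 1, the complement has P[∩ A_i^c] ≥ 1 − 3/4 = 1/4 > 0, so some outcome avoids every A_i.

12·p = 3/4 ≈ 0.7500000; existence CERTIFIED by the union bound.


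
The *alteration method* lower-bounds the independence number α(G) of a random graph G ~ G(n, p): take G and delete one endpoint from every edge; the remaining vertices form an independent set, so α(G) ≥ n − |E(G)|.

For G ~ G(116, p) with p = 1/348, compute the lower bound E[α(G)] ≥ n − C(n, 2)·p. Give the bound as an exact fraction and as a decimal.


E[|E(G)|] = C(116, 2)·p = 6670 · (1/348) = 115/6.
E[α(G)] ≥ n − E[|E(G)|] = 116 − 115/6 = 581/6.
Numerically: ≈ 96.83333.
(This is only a lower bound; the true E[α(G)] may be larger.)

E[α(G)] ≥ 581/6 ≈ 96.83333.


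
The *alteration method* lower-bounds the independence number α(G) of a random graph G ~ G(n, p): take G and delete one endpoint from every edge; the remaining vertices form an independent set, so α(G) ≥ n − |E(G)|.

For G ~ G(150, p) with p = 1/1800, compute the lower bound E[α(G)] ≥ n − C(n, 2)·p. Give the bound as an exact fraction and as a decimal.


E[|E(G)|] = C(150, 2)·p = 11175 · (1/1800) = 149/24.
E[α(G)] ≥ n − E[|E(G)|] = 150 − 149/24 = 3451/24.
Numerically: ≈ 143.7917.
(This is only a lower bound; the true E[α(G)] may be larger.)

E[α(G)] ≥ 3451/24 ≈ 143.7917.


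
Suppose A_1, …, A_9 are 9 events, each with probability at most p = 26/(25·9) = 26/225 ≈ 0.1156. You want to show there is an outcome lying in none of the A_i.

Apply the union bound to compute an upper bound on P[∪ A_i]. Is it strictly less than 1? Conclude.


Union bound: P[∪_{i=1}^{9} A_i] ≤ Σ_i P[A_i] ≤ 9·p = 9·(26/225) = 26/25.
Numerically: 26/25 ≈ 1.0400.
Is 26/25 < 1? NO.
Since the bound 26/25 is ≥ 1, the union bound is uninformative here; it does NOT by itself certify existence.

9·p = 26/25 ≈ 1.0400; existence NOT certified by the union bound.


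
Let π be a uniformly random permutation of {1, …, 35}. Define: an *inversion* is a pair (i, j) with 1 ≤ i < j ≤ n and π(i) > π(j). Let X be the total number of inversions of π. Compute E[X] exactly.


Write X = Σ X_I over the C(35, 2) = 595 pairs i < j, with X_I the indicator of one inversion.
There are 595 indicators.
For each fixed pair i < j, the values π(i) and π(j) are two distinct elements of {1, …, 35} in uniformly random order; by symmetry P[π(i) > π(j)] = 1/2.
By linearity: E[X] = 595 · (1/2) = C(35, 2) · (1/2) = 595/2 = 595/2 ≈ 297.500000.

E[X] = 595/2 = 297.500000.


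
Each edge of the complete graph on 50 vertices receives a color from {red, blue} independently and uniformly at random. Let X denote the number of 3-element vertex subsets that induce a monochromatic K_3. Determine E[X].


Let X = Σ_S X_S over the C(50, 3) = 19600 subsets S of size 3, where X_S = 1 if the K_3 on S is monochromatic.
For a fixed S, the K_3 on S has C(3, 2) = 3 edges. P[all 3 edges red] = (1/2)^3, and likewise for blue, so P[monochromatic] = 2·(1/2)^3 = 2^{1 − 3} = 1/4.
By linearity: E[X] = C(50, 3) · 2^{1 − 3} = 19600 · 1/4 = 4900.
Numerically: E[X] ≈ 4900.000000.

E[X] = C(50,3)·2^(1−C(3,2)) = 4900 ≈ 4900.000000.
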